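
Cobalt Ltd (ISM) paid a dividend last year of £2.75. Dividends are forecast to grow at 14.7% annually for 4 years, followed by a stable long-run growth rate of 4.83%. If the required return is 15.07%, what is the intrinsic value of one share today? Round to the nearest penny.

Two-stage DDM. Project D₁…D_4 at 0.147, terminal growth 0.0483, discount at r = 0.1507.
D_1 = 3.1543
D_2 = 3.6179
D_3 = 4.1498
D_4 = 4.7598
Terminal value at t=4: TV = D_5/(r−g) = 4.9897/(0.1507−0.0483) = 48.7273
P₀ = 3.1543/(1+0.1507)^1 + 3.6179/(1+0.1507)^2 + 4.1498/(1+0.1507)^3 + 4.7598/(1+0.1507)^4 + 48.7273/(1+0.1507)^4 = 38.7041

£38.70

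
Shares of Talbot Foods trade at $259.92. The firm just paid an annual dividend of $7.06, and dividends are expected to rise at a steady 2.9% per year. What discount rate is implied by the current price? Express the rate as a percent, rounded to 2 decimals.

5.69%

Rearranging the constant-growth DDM: r = D₁/P₀ + g.
D₁ = 7.06 × (1 + 0.029) = 7.2647.
r = 7.2647 / 259.92 + 0.029 = 0.02795 + 0.029 = 0.05695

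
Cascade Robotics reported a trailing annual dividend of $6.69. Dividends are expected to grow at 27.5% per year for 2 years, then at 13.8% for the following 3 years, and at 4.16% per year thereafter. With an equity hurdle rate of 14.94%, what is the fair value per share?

$117.06

Three-stage DDM. Project D₁…D_5; terminal Gordon value at t=5 with g = 0.0416; discount at r = 0.1494.
D_1 = 8.5297
D_2 = 10.8754
D_3 = 12.3762
D_4 = 14.0842
D_5 = 16.0278
TV_5 = 16.6945/(0.1494−0.0416) = 154.8658
P₀ = Σ Dₜ/(1+r)ᵗ + TV_5/(1+r)^5 = 117.0591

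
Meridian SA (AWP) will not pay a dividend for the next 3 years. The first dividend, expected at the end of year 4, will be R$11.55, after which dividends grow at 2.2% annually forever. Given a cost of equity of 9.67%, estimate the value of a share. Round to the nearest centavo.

R$117.22

Deferred-dividend DDM. At t=3 the remaining stream is a growing perpetuity with first payment D_4 = 11.55.
V_3 = D_4/(r−g) = 11.55/(0.0967−0.022) = 154.6185
P₀ = V_3/(1+r)^3 = 154.6185/(1+0.0967)^3 = 117.2190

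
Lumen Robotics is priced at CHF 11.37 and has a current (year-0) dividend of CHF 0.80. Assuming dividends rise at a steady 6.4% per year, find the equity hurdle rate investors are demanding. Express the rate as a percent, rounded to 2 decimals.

Rearranging the constant-growth DDM: r = D₁/P₀ + g.
D₁ = 0.80 × (1 + 0.064) = 0.8512.
r = 0.8512 / 11.37 + 0.064 = 0.07486 + 0.064 = 0.13886

13.89%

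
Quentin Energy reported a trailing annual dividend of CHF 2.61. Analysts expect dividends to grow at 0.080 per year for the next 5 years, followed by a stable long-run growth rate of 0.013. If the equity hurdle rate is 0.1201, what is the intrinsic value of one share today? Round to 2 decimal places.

CHF 32.29

Two-stage DDM. Project D₁…D_5 at 0.08, terminal growth 0.013, discount at r = 0.1201.
D_1 = 2.8188
D_2 = 3.0443
D_3 = 3.2878
D_4 = 3.5509
D_5 = 3.8349
Terminal value at t=5: TV = D_6/(r−g) = 3.8848/(0.1201−0.013) = 36.2726
P₀ = 2.8188/(1+0.1201)^1 + 3.0443/(1+0.1201)^2 + 3.2878/(1+0.1201)^3 + 3.5509/(1+0.1201)^4 + 3.8349/(1+0.1201)^5 + 36.2726/(1+0.1201)^5 = 32.2864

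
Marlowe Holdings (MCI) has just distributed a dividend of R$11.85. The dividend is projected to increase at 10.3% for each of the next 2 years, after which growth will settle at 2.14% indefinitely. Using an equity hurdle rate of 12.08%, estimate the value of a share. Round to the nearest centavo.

Two-stage DDM. Project D₁…D_2 at 0.103, terminal growth 0.0214, discount at r = 0.1208.
D_1 = 13.0705
D_2 = 14.4168
Terminal value at t=2: TV = D_3/(r−g) = 14.7253/(0.1208−0.0214) = 148.1422
P₀ = 13.0705/(1+0.1208)^1 + 14.4168/(1+0.1208)^2 + 148.1422/(1+0.1208)^2 = 141.0679

R$141.07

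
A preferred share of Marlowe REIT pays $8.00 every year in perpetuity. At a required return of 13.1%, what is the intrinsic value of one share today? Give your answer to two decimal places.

Zero-growth DDM (perpetuity): P₀ = D/r = 8.00 / 0.131 = 61.0687

$61.07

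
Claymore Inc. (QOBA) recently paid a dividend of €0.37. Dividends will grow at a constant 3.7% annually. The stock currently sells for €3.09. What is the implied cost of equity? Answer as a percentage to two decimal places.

16.12%

Rearranging the constant-growth DDM: r = D₁/P₀ + g.
D₁ = 0.37 × (1 + 0.037) = 0.3837.
r = 0.3837 / 3.09 + 0.037 = 0.12417 + 0.037 = 0.16117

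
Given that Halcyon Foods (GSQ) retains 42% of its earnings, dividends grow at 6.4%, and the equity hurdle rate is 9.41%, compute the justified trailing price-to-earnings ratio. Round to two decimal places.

Payout ratio b = 1 − 0.42 = 0.58.
Justified trailing P/E = b(1+g)/(r−g) = 0.58×(1+0.064)/(0.0941−0.064) = 20.5023

20.50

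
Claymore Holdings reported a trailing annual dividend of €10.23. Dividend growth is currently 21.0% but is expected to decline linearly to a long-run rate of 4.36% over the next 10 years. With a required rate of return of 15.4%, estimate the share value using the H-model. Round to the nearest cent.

H-model: P₀ = D₀[(1+g_L) + H(g_S−g_L)]/(r−g_L), with H = 10/2 = 5.
P₀ = 10.23 × [(1+0.0436) + 5×(0.21−0.0436)] / (0.154−0.0436)
   = 10.23 × 1.8756 / 0.1104 = 173.7988

€173.80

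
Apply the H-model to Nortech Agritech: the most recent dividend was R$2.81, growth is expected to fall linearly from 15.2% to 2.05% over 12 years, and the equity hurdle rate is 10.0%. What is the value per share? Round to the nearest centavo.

H-model: P₀ = D₀[(1+g_L) + H(g_S−g_L)]/(r−g_L), with H = 12/2 = 6.
P₀ = 2.81 × [(1+0.0205) + 6×(0.152−0.0205)] / (0.1−0.0205)
   = 2.81 × 1.8095 / 0.0795 = 63.9584

R$63.96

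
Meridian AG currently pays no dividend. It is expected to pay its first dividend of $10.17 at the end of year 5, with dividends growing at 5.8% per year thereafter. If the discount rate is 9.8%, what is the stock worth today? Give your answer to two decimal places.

Deferred-dividend DDM. At t=4 the remaining stream is a growing perpetuity with first payment D_5 = 10.17.
V_4 = D_5/(r−g) = 10.17/(0.098−0.058) = 254.2500
P₀ = V_4/(1+r)^4 = 254.2500/(1+0.098)^4 = 174.9249

$174.92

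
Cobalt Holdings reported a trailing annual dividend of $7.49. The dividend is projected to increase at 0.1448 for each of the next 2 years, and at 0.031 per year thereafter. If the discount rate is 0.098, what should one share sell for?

Two-stage DDM. Project D₁…D_2 at 0.1448, terminal growth 0.031, discount at r = 0.098.
D_1 = 8.5746
D_2 = 9.8161
Terminal value at t=2: TV = D_3/(r−g) = 10.1204/(0.098−0.031) = 151.0515
P₀ = 8.5746/(1+0.098)^1 + 9.8161/(1+0.098)^2 + 151.0515/(1+0.098)^2 = 141.2425

$141.24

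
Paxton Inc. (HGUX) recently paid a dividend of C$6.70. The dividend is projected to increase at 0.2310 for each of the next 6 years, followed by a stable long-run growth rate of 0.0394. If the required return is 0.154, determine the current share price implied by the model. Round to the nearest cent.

C$140.24

Two-stage DDM. Project D₁…D_6 at 0.231, terminal growth 0.0394, discount at r = 0.154.
D_1 = 8.2477
D_2 = 10.1529
D_3 = 12.4982
D_4 = 15.3853
D_5 = 18.9393
D_6 = 23.3143
Terminal value at t=6: TV = D_7/(r−g) = 24.2329/(0.154−0.0394) = 211.4566
P₀ = 8.2477/(1+0.154)^1 + 10.1529/(1+0.154)^2 + 12.4982/(1+0.154)^3 + 15.3853/(1+0.154)^4 + 18.9393/(1+0.154)^5 + 23.3143/(1+0.154)^6 + 211.4566/(1+0.154)^6 = 140.2383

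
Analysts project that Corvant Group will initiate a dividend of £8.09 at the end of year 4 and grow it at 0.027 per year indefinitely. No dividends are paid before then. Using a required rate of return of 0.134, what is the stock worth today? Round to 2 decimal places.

£51.85

Deferred-dividend DDM. At t=3 the remaining stream is a growing perpetuity with first payment D_4 = 8.09.
V_3 = D_4/(r−g) = 8.09/(0.134−0.027) = 75.6075
P₀ = V_3/(1+r)^3 = 75.6075/(1+0.134)^3 = 51.8472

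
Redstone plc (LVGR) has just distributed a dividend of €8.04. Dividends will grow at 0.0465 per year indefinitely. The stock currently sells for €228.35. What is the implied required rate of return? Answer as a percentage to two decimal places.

Rearranging the constant-growth DDM: r = D₁/P₀ + g.
D₁ = 8.04 × (1 + 0.0465) = 8.4139.
r = 8.4139 / 228.35 + 0.0465 = 0.03685 + 0.0465 = 0.08335

8.33%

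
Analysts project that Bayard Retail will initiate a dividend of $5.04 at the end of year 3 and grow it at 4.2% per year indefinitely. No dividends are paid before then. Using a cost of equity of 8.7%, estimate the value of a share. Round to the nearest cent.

$94.79

Deferred-dividend DDM. At t=2 the remaining stream is a growing perpetuity with first payment D_3 = 5.04.
V_2 = D_3/(r−g) = 5.04/(0.087−0.042) = 112.0000
P₀ = V_2/(1+r)^2 = 112.0000/(1+0.087)^2 = 94.7892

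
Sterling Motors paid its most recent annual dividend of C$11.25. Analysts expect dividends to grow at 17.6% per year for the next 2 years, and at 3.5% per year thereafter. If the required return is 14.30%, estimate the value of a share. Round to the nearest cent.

C$137.61

Two-stage DDM. Project D₁…D_2 at 0.176, terminal growth 0.035, discount at r = 0.143.
D_1 = 13.2300
D_2 = 15.5585
Terminal value at t=2: TV = D_3/(r−g) = 16.1030/(0.143−0.035) = 149.1021
P₀ = 13.2300/(1+0.143)^1 + 15.5585/(1+0.143)^2 + 149.1021/(1+0.143)^2 = 137.6115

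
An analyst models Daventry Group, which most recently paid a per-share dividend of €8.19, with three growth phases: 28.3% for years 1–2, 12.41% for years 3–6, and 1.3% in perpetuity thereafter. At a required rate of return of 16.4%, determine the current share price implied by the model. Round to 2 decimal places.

€113.54

Three-stage DDM. Project D₁…D_6; terminal Gordon value at t=6 with g = 0.013; discount at r = 0.164.
D_1 = 10.5078
D_2 = 13.4815
D_3 = 15.1545
D_4 = 17.0352
D_5 = 19.1493
D_6 = 21.5257
TV_6 = 21.8055/(0.164−0.013) = 144.4074
P₀ = Σ Dₜ/(1+r)ᵗ + TV_6/(1+r)^6 = 113.5417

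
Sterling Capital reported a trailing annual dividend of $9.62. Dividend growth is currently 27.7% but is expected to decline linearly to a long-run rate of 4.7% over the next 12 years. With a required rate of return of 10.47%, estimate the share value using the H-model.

$404.64

H-model: P₀ = D₀[(1+g_L) + H(g_S−g_L)]/(r−g_L), with H = 12/2 = 6.
P₀ = 9.62 × [(1+0.047) + 6×(0.277−0.047)] / (0.1047−0.047)
   = 9.62 × 2.4270 / 0.0577 = 404.6402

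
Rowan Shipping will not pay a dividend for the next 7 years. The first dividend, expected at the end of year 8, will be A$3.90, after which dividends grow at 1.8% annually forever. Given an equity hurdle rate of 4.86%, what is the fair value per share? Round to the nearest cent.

Deferred-dividend DDM. At t=7 the remaining stream is a growing perpetuity with first payment D_8 = 3.90.
V_7 = D_8/(r−g) = 3.90/(0.0486−0.018) = 127.4510
P₀ = V_7/(1+r)^7 = 127.4510/(1+0.0486)^7 = 91.4269

A$91.43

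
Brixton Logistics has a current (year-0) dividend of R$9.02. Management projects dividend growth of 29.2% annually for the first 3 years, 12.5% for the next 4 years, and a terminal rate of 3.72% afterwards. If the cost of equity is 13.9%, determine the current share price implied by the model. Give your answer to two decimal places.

Three-stage DDM. Project D₁…D_7; terminal Gordon value at t=7 with g = 0.0372; discount at r = 0.139.
D_1 = 11.6538
D_2 = 15.0568
D_3 = 19.4533
D_4 = 21.8850
D_5 = 24.6206
D_6 = 27.6982
D_7 = 31.1605
TV_7 = 32.3197/(0.139−0.0372) = 317.4818
P₀ = Σ Dₜ/(1+r)ᵗ + TV_7/(1+r)^7 = 213.7240

R$213.72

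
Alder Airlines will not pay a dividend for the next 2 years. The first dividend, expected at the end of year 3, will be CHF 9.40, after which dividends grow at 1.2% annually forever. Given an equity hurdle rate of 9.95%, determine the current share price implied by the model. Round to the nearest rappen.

Deferred-dividend DDM. At t=2 the remaining stream is a growing perpetuity with first payment D_3 = 9.40.
V_2 = D_3/(r−g) = 9.40/(0.0995−0.012) = 107.4286
P₀ = V_2/(1+r)^2 = 107.4286/(1+0.0995)^2 = 88.8647

CHF 88.86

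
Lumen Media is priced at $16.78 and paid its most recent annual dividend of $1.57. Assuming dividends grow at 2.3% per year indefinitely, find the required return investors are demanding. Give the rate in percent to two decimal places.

Rearranging the constant-growth DDM: r = D₁/P₀ + g.
D₁ = 1.57 × (1 + 0.023) = 1.6061.
r = 1.6061 / 16.78 + 0.023 = 0.09572 + 0.023 = 0.11872

11.87%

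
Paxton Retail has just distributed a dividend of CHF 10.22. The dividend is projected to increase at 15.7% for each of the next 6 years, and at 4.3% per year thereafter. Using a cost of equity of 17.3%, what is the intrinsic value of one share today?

Two-stage DDM. Project D₁…D_6 at 0.157, terminal growth 0.043, discount at r = 0.173.
D_1 = 11.8245
D_2 = 13.6810
D_3 = 15.8289
D_4 = 18.3140
D_5 = 21.1894
D_6 = 24.5161
Terminal value at t=6: TV = D_7/(r−g) = 25.5703/(0.173−0.043) = 196.6944
P₀ = 11.8245/(1+0.173)^1 + 13.6810/(1+0.173)^2 + 15.8289/(1+0.173)^3 + 18.3140/(1+0.173)^4 + 21.1894/(1+0.173)^5 + 24.5161/(1+0.173)^6 + 196.6944/(1+0.173)^6 = 133.9681

CHF 133.97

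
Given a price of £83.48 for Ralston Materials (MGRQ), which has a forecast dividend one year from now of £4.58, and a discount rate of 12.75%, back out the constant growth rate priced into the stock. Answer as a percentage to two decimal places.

7.26%

From P₀ = D₁/(r − g), the implied growth is g = r − D₁/P₀.
g = 0.1275 − 4.58/83.48 = 0.1275 − 0.05486 = 0.07264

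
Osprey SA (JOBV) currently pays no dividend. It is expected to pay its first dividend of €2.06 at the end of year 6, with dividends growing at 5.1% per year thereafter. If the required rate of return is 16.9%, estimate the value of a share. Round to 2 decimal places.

Deferred-dividend DDM. At t=5 the remaining stream is a growing perpetuity with first payment D_6 = 2.06.
V_5 = D_6/(r−g) = 2.06/(0.169−0.051) = 17.4576
P₀ = V_5/(1+r)^5 = 17.4576/(1+0.169)^5 = 7.9967

€8.00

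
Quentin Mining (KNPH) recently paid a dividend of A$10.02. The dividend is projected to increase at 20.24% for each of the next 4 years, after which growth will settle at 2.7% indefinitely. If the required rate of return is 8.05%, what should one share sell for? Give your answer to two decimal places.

A$347.71

Two-stage DDM. Project D₁…D_4 at 0.2024, terminal growth 0.027, discount at r = 0.0805.
D_1 = 12.0480
D_2 = 14.4866
D_3 = 17.4187
D_4 = 20.9442
Terminal value at t=4: TV = D_5/(r−g) = 21.5097/(0.0805−0.027) = 402.0502
P₀ = 12.0480/(1+0.0805)^1 + 14.4866/(1+0.0805)^2 + 17.4187/(1+0.0805)^3 + 20.9442/(1+0.0805)^4 + 402.0502/(1+0.0805)^4 = 347.7055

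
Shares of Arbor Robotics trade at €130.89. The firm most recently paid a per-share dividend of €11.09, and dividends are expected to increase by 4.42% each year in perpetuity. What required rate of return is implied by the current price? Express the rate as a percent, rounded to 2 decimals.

Rearranging the constant-growth DDM: r = D₁/P₀ + g.
D₁ = 11.09 × (1 + 0.0442) = 11.5802.
r = 11.5802 / 130.89 + 0.0442 = 0.08847 + 0.0442 = 0.13267

13.27%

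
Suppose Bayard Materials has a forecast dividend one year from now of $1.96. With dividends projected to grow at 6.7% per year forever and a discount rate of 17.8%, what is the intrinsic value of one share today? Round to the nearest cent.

$17.66

Gordon growth model: P₀ = D₁/(r − g), with D₁ = 1.96 given directly.
P₀ = 1.9600 / (0.178 − 0.067) = 1.9600 / 0.111 = 17.6577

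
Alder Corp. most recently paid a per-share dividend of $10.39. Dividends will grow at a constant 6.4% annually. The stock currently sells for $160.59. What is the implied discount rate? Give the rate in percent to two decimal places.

Rearranging the constant-growth DDM: r = D₁/P₀ + g.
D₁ = 10.39 × (1 + 0.064) = 11.0550.
r = 11.0550 / 160.59 + 0.064 = 0.06884 + 0.064 = 0.13284

13.28%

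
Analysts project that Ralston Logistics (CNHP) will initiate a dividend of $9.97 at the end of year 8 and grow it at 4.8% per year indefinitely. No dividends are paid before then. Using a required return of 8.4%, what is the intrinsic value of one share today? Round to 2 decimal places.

$157.47

Deferred-dividend DDM. At t=7 the remaining stream is a growing perpetuity with first payment D_8 = 9.97.
V_7 = D_8/(r−g) = 9.97/(0.084−0.048) = 276.9444
P₀ = V_7/(1+r)^7 = 276.9444/(1+0.084)^7 = 157.4663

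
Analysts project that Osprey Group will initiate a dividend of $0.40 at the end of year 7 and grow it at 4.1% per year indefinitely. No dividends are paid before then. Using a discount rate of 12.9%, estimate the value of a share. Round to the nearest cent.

$2.19

Deferred-dividend DDM. At t=6 the remaining stream is a growing perpetuity with first payment D_7 = 0.40.
V_6 = D_7/(r−g) = 0.40/(0.129−0.041) = 4.5455
P₀ = V_6/(1+r)^6 = 4.5455/(1+0.129)^6 = 2.1949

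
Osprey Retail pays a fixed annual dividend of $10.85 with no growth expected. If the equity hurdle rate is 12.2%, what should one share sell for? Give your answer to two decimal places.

$88.93

Zero-growth DDM (perpetuity): P₀ = D/r = 10.85 / 0.122 = 88.9344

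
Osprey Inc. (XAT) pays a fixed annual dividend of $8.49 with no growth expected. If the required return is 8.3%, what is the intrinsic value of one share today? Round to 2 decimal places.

$102.29

Zero-growth DDM (perpetuity): P₀ = D/r = 8.49 / 0.083 = 102.2892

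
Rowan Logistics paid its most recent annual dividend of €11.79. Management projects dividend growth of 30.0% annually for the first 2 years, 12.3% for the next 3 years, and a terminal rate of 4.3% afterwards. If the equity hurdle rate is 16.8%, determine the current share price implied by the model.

Three-stage DDM. Project D₁…D_5; terminal Gordon value at t=5 with g = 0.043; discount at r = 0.168.
D_1 = 15.3270
D_2 = 19.9251
D_3 = 22.3759
D_4 = 25.1281
D_5 = 28.2189
TV_5 = 29.4323/(0.168−0.043) = 235.4583
P₀ = Σ Dₜ/(1+r)ᵗ + TV_5/(1+r)^5 = 176.5716

€176.57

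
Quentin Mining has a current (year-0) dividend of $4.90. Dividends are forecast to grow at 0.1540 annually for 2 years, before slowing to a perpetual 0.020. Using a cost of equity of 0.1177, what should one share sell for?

Two-stage DDM. Project D₁…D_2 at 0.154, terminal growth 0.02, discount at r = 0.1177.
D_1 = 5.6546
D_2 = 6.5254
Terminal value at t=2: TV = D_3/(r−g) = 6.6559/(0.1177−0.02) = 68.1261
P₀ = 5.6546/(1+0.1177)^1 + 6.5254/(1+0.1177)^2 + 68.1261/(1+0.1177)^2 = 64.8160

$64.82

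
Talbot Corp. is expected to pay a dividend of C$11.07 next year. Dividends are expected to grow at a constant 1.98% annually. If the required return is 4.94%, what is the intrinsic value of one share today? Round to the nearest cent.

Gordon growth model: P₀ = D₁/(r − g), with D₁ = 11.07 given directly.
P₀ = 11.0700 / (0.0494 − 0.0198) = 11.0700 / 0.0296 = 373.9865

C$373.99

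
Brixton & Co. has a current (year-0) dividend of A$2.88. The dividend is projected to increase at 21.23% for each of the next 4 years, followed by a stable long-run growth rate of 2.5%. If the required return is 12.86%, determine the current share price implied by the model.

A$51.75

Two-stage DDM. Project D₁…D_4 at 0.2123, terminal growth 0.025, discount at r = 0.1286.
D_1 = 3.4914
D_2 = 4.2327
D_3 = 5.1312
D_4 = 6.2206
Terminal value at t=4: TV = D_5/(r−g) = 6.3761/(0.1286−0.025) = 61.5456
P₀ = 3.4914/(1+0.1286)^1 + 4.2327/(1+0.1286)^2 + 5.1312/(1+0.1286)^3 + 6.2206/(1+0.1286)^4 + 61.5456/(1+0.1286)^4 = 51.7550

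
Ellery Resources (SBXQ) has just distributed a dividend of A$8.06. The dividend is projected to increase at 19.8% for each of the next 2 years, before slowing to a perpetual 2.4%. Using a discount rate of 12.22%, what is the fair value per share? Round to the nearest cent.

Two-stage DDM. Project D₁…D_2 at 0.198, terminal growth 0.024, discount at r = 0.1222.
D_1 = 9.6559
D_2 = 11.5677
Terminal value at t=2: TV = D_3/(r−g) = 11.8454/(0.1222−0.024) = 120.6250
P₀ = 9.6559/(1+0.1222)^1 + 11.5677/(1+0.1222)^2 + 120.6250/(1+0.1222)^2 = 113.5748

A$113.57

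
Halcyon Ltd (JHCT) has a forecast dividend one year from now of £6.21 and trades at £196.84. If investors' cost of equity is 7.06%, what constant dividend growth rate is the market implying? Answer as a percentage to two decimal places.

From P₀ = D₁/(r − g), the implied growth is g = r − D₁/P₀.
g = 0.0706 − 6.21/196.84 = 0.0706 − 0.03155 = 0.03905

3.91%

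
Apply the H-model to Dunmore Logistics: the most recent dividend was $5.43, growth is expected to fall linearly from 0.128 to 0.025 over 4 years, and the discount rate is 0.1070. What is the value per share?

$81.52

H-model: P₀ = D₀[(1+g_L) + H(g_S−g_L)]/(r−g_L), with H = 4/2 = 2.
P₀ = 5.43 × [(1+0.025) + 2×(0.128−0.025)] / (0.107−0.025)
   = 5.43 × 1.2310 / 0.082 = 81.5162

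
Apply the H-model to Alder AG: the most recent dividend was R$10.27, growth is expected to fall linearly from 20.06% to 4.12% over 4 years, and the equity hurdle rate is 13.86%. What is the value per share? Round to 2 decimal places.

R$143.40

H-model: P₀ = D₀[(1+g_L) + H(g_S−g_L)]/(r−g_L), with H = 4/2 = 2.
P₀ = 10.27 × [(1+0.0412) + 2×(0.2006−0.0412)] / (0.1386−0.0412)
   = 10.27 × 1.3600 / 0.0974 = 143.4004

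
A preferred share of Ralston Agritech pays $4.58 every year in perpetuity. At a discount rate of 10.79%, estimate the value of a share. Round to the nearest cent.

$42.45

Zero-growth DDM (perpetuity): P₀ = D/r = 4.58 / 0.1079 = 42.4467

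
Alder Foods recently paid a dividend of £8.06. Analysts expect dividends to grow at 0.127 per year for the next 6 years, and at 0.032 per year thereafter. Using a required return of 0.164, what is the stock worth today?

£95.17

Two-stage DDM. Project D₁…D_6 at 0.127, terminal growth 0.032, discount at r = 0.164.
D_1 = 9.0836
D_2 = 10.2372
D_3 = 11.5374
D_4 = 13.0026
D_5 = 14.6539
D_6 = 16.5150
Terminal value at t=6: TV = D_7/(r−g) = 17.0435/(0.164−0.032) = 129.1173
P₀ = 9.0836/(1+0.164)^1 + 10.2372/(1+0.164)^2 + 11.5374/(1+0.164)^3 + 13.0026/(1+0.164)^4 + 14.6539/(1+0.164)^5 + 16.5150/(1+0.164)^6 + 129.1173/(1+0.164)^6 = 95.1677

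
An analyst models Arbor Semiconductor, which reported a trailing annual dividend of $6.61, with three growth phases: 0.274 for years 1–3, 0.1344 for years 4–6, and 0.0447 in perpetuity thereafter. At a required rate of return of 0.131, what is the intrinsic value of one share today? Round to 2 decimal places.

Three-stage DDM. Project D₁…D_6; terminal Gordon value at t=6 with g = 0.0447; discount at r = 0.131.
D_1 = 8.4211
D_2 = 10.7285
D_3 = 13.6682
D_4 = 15.5051
D_5 = 17.5890
D_6 = 19.9530
TV_6 = 20.8449/(0.131−0.0447) = 241.5401
P₀ = Σ Dₜ/(1+r)ᵗ + TV_6/(1+r)^6 = 169.1962

$169.20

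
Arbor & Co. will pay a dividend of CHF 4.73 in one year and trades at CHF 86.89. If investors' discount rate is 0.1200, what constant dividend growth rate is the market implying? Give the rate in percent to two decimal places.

6.56%

From P₀ = D₁/(r − g), the implied growth is g = r − D₁/P₀.
g = 0.12 − 4.73/86.89 = 0.12 − 0.05444 = 0.06556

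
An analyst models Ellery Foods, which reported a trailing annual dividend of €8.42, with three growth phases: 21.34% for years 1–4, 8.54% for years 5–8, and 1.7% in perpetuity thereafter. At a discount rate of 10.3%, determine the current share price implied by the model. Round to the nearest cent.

Three-stage DDM. Project D₁…D_8; terminal Gordon value at t=8 with g = 0.017; discount at r = 0.103.
D_1 = 10.2168
D_2 = 12.3971
D_3 = 15.0426
D_4 = 18.2527
D_5 = 19.8115
D_6 = 21.5034
D_7 = 23.3398
D_8 = 25.3330
TV_8 = 25.7637/(0.103−0.017) = 299.5779
P₀ = Σ Dₜ/(1+r)ᵗ + TV_8/(1+r)^8 = 227.1280

€227.13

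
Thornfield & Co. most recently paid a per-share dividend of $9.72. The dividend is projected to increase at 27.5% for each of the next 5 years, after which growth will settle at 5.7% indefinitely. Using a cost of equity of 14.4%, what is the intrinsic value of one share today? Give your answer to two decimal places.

$271.14

Two-stage DDM. Project D₁…D_5 at 0.275, terminal growth 0.057, discount at r = 0.144.
D_1 = 12.3930
D_2 = 15.8011
D_3 = 20.1464
D_4 = 25.6866
D_5 = 32.7504
Terminal value at t=5: TV = D_6/(r−g) = 34.6172/(0.144−0.057) = 397.8991
P₀ = 12.3930/(1+0.144)^1 + 15.8011/(1+0.144)^2 + 20.1464/(1+0.144)^3 + 25.6866/(1+0.144)^4 + 32.7504/(1+0.144)^5 + 397.8991/(1+0.144)^5 = 271.1425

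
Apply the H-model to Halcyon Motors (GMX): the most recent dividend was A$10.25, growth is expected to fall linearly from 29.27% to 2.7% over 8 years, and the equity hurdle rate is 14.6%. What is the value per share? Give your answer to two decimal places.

A$180.00

H-model: P₀ = D₀[(1+g_L) + H(g_S−g_L)]/(r−g_L), with H = 8/2 = 4.
P₀ = 10.25 × [(1+0.027) + 4×(0.2927−0.027)] / (0.146−0.027)
   = 10.25 × 2.0898 / 0.119 = 180.0038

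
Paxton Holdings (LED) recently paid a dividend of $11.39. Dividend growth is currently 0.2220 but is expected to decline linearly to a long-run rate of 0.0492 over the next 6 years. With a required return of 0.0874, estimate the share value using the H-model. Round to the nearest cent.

$467.41

H-model: P₀ = D₀[(1+g_L) + H(g_S−g_L)]/(r−g_L), with H = 6/2 = 3.
P₀ = 11.39 × [(1+0.0492) + 3×(0.222−0.0492)] / (0.0874−0.0492)
   = 11.39 × 1.5676 / 0.0382 = 467.4074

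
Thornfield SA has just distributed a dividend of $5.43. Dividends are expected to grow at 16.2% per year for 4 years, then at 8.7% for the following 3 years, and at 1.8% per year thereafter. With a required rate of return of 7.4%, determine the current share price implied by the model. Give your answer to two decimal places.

Three-stage DDM. Project D₁…D_7; terminal Gordon value at t=7 with g = 0.018; discount at r = 0.074.
D_1 = 6.3097
D_2 = 7.3318
D_3 = 8.5196
D_4 = 9.8998
D_5 = 10.7610
D_6 = 11.6972
D_7 = 12.7149
TV_7 = 12.9438/(0.074−0.018) = 231.1387
P₀ = Σ Dₜ/(1+r)ᵗ + TV_7/(1+r)^7 = 189.6460

$189.65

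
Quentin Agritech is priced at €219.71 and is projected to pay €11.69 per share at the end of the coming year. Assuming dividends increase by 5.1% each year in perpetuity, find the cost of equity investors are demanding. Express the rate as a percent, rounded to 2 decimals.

Rearranging the constant-growth DDM: r = D₁/P₀ + g.
r = 11.6900 / 219.71 + 0.051 = 0.05321 + 0.051 = 0.10421

10.42%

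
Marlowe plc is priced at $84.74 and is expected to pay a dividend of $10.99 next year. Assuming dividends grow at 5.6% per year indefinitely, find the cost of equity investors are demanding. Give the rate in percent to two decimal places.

18.57%

Rearranging the constant-growth DDM: r = D₁/P₀ + g.
r = 10.9900 / 84.74 + 0.056 = 0.12969 + 0.056 = 0.18569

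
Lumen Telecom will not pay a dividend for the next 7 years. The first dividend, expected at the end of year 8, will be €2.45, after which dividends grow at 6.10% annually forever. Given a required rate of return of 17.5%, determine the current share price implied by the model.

€6.95

Deferred-dividend DDM. At t=7 the remaining stream is a growing perpetuity with first payment D_8 = 2.45.
V_7 = D_8/(r−g) = 2.45/(0.175−0.061) = 21.4912
P₀ = V_7/(1+r)^7 = 21.4912/(1+0.175)^7 = 6.9502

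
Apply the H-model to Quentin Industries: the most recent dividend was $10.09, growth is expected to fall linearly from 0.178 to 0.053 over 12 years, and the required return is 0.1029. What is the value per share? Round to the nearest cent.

H-model: P₀ = D₀[(1+g_L) + H(g_S−g_L)]/(r−g_L), with H = 12/2 = 6.
P₀ = 10.09 × [(1+0.053) + 6×(0.178−0.053)] / (0.1029−0.053)
   = 10.09 × 1.8030 / 0.0499 = 364.5745

$364.57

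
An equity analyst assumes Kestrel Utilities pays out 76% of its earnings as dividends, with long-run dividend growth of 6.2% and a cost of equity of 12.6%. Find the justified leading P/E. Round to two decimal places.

Justified leading P/E = b/(r−g) = 0.76/(0.126−0.062) = 11.8750

11.88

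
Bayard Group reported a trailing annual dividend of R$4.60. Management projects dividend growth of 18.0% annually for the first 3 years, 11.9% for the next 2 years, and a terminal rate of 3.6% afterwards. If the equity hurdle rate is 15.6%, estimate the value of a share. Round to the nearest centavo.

R$63.28

Three-stage DDM. Project D₁…D_5; terminal Gordon value at t=5 with g = 0.036; discount at r = 0.156.
D_1 = 5.4280
D_2 = 6.4050
D_3 = 7.5579
D_4 = 8.4573
D_5 = 9.4638
TV_5 = 9.8045/(0.156−0.036) = 81.7039
P₀ = Σ Dₜ/(1+r)ᵗ + TV_5/(1+r)^5 = 63.2792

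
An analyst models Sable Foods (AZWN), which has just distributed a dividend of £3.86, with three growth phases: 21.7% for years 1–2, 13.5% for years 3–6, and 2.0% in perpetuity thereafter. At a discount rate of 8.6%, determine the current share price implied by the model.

Three-stage DDM. Project D₁…D_6; terminal Gordon value at t=6 with g = 0.02; discount at r = 0.086.
D_1 = 4.6976
D_2 = 5.7170
D_3 = 6.4888
D_4 = 7.3648
D_5 = 8.3590
D_6 = 9.4875
TV_6 = 9.6773/(0.086−0.02) = 146.6250
P₀ = Σ Dₜ/(1+r)ᵗ + TV_6/(1+r)^6 = 120.2284

£120.23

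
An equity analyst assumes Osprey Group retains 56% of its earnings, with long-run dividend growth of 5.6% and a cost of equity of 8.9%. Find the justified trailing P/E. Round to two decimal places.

Payout ratio b = 1 − 0.56 = 0.44.
Justified trailing P/E = b(1+g)/(r−g) = 0.44×(1+0.056)/(0.089−0.056) = 14.0800

14.08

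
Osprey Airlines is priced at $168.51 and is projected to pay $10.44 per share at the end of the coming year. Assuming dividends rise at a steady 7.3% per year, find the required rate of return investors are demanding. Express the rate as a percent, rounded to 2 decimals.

13.50%

Rearranging the constant-growth DDM: r = D₁/P₀ + g.
r = 10.4400 / 168.51 + 0.073 = 0.06195 + 0.073 = 0.13495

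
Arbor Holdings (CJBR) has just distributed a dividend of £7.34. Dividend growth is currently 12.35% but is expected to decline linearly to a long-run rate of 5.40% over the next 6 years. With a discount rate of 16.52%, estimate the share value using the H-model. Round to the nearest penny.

H-model: P₀ = D₀[(1+g_L) + H(g_S−g_L)]/(r−g_L), with H = 6/2 = 3.
P₀ = 7.34 × [(1+0.054) + 3×(0.1235−0.054)] / (0.1652−0.054)
   = 7.34 × 1.2625 / 0.1112 = 83.3341

£83.33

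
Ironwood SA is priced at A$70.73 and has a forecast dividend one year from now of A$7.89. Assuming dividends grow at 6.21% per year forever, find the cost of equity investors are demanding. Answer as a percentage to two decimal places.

Rearranging the constant-growth DDM: r = D₁/P₀ + g.
r = 7.8900 / 70.73 + 0.0621 = 0.11155 + 0.0621 = 0.17365

17.37%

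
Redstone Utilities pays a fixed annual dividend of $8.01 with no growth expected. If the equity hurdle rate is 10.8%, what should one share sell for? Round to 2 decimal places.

$74.17

Zero-growth DDM (perpetuity): P₀ = D/r = 8.01 / 0.108 = 74.1667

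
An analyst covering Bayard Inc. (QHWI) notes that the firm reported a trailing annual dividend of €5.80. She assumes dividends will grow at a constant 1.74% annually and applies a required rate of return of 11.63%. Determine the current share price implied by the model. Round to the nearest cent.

€59.67

Gordon growth model: P₀ = D₁/(r − g). D₁ = 5.80 × (1 + 0.0174) = 5.9009.
P₀ = 5.9009 / (0.1163 − 0.0174) = 5.9009 / 0.0989 = 59.6655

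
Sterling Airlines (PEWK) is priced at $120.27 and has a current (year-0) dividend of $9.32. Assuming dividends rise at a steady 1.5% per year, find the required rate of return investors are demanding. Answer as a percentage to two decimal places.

Rearranging the constant-growth DDM: r = D₁/P₀ + g.
D₁ = 9.32 × (1 + 0.015) = 9.4598.
r = 9.4598 / 120.27 + 0.015 = 0.07865 + 0.015 = 0.09365

9.37%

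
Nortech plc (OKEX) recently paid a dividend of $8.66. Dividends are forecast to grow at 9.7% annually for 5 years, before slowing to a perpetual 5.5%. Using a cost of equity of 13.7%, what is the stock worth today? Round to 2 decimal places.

$132.09

Two-stage DDM. Project D₁…D_5 at 0.097, terminal growth 0.055, discount at r = 0.137.
D_1 = 9.5000
D_2 = 10.4215
D_3 = 11.4324
D_4 = 12.5414
D_5 = 13.7579
Terminal value at t=5: TV = D_6/(r−g) = 14.5145/(0.137−0.055) = 177.0067
P₀ = 9.5000/(1+0.137)^1 + 10.4215/(1+0.137)^2 + 11.4324/(1+0.137)^3 + 12.5414/(1+0.137)^4 + 13.7579/(1+0.137)^5 + 177.0067/(1+0.137)^5 = 132.0898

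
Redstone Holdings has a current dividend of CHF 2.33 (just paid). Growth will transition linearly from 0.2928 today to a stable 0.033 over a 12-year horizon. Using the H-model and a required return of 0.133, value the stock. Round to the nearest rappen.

CHF 60.39

H-model: P₀ = D₀[(1+g_L) + H(g_S−g_L)]/(r−g_L), with H = 12/2 = 6.
P₀ = 2.33 × [(1+0.033) + 6×(0.2928−0.033)] / (0.133−0.033)
   = 2.33 × 2.5918 / 0.1 = 60.3889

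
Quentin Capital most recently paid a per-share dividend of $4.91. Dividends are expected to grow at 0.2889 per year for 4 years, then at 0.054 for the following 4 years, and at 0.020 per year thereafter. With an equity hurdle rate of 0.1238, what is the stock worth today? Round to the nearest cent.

$121.61

Three-stage DDM. Project D₁…D_8; terminal Gordon value at t=8 with g = 0.02; discount at r = 0.1238.
D_1 = 6.3285
D_2 = 8.1568
D_3 = 10.5133
D_4 = 13.5506
D_5 = 14.2823
D_6 = 15.0536
D_7 = 15.8665
D_8 = 16.7233
TV_8 = 17.0577/(0.1238−0.02) = 164.3326
P₀ = Σ Dₜ/(1+r)ᵗ + TV_8/(1+r)^8 = 121.6141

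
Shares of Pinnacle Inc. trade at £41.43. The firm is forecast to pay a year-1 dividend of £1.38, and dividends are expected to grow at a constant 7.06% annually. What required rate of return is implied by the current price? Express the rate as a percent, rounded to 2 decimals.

10.39%

Rearranging the constant-growth DDM: r = D₁/P₀ + g.
r = 1.3800 / 41.43 + 0.0706 = 0.03331 + 0.0706 = 0.10391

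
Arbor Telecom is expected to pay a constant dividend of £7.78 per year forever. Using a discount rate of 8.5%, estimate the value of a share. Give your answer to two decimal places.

£91.53

Zero-growth DDM (perpetuity): P₀ = D/r = 7.78 / 0.085 = 91.5294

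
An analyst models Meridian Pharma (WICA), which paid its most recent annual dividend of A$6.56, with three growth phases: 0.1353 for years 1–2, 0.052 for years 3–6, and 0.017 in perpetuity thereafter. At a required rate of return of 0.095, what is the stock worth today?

Three-stage DDM. Project D₁…D_6; terminal Gordon value at t=6 with g = 0.017; discount at r = 0.095.
D_1 = 7.4476
D_2 = 8.4552
D_3 = 8.8949
D_4 = 9.3574
D_5 = 9.8440
D_6 = 10.3559
TV_6 = 10.5320/(0.095−0.017) = 135.0251
P₀ = Σ Dₜ/(1+r)ᵗ + TV_6/(1+r)^6 = 117.7279

A$117.73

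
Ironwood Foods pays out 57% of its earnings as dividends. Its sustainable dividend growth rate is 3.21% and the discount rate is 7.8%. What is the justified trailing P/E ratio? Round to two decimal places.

12.82

Justified trailing P/E = b(1+g)/(r−g) = 0.57×(1+0.0321)/(0.078−0.0321) = 12.8169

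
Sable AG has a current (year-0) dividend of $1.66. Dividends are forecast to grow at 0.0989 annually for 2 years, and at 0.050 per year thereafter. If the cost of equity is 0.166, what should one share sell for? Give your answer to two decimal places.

$16.39

Two-stage DDM. Project D₁…D_2 at 0.0989, terminal growth 0.05, discount at r = 0.166.
D_1 = 1.8242
D_2 = 2.0046
Terminal value at t=2: TV = D_3/(r−g) = 2.1048/(0.166−0.05) = 18.1449
P₀ = 1.8242/(1+0.166)^1 + 2.0046/(1+0.166)^2 + 18.1449/(1+0.166)^2 = 16.3851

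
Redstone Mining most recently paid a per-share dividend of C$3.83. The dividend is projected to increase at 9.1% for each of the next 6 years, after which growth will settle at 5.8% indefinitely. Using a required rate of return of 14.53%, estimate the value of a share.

C$54.14

Two-stage DDM. Project D₁…D_6 at 0.091, terminal growth 0.058, discount at r = 0.1453.
D_1 = 4.1785
D_2 = 4.5588
D_3 = 4.9736
D_4 = 5.4262
D_5 = 5.9200
D_6 = 6.4587
Terminal value at t=6: TV = D_7/(r−g) = 6.8333/(0.1453−0.058) = 78.2742
P₀ = 4.1785/(1+0.1453)^1 + 4.5588/(1+0.1453)^2 + 4.9736/(1+0.1453)^3 + 5.4262/(1+0.1453)^4 + 5.9200/(1+0.1453)^5 + 6.4587/(1+0.1453)^6 + 78.2742/(1+0.1453)^6 = 54.1361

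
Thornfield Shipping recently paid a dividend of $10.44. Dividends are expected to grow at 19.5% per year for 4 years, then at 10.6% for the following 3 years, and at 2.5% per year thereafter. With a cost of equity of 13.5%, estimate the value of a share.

$194.74

Three-stage DDM. Project D₁…D_7; terminal Gordon value at t=7 with g = 0.025; discount at r = 0.135.
D_1 = 12.4758
D_2 = 14.9086
D_3 = 17.8158
D_4 = 21.2898
D_5 = 23.5465
D_6 = 26.0425
D_7 = 28.8030
TV_7 = 29.5231/(0.135−0.025) = 268.3915
P₀ = Σ Dₜ/(1+r)ᵗ + TV_7/(1+r)^7 = 194.7425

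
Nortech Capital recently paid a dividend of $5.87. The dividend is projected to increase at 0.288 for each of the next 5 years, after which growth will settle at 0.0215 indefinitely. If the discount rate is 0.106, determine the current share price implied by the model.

Two-stage DDM. Project D₁…D_5 at 0.288, terminal growth 0.0215, discount at r = 0.106.
D_1 = 7.5606
D_2 = 9.7380
D_3 = 12.5425
D_4 = 16.1548
D_5 = 20.8074
Terminal value at t=5: TV = D_6/(r−g) = 21.2547/(0.106−0.0215) = 251.5354
P₀ = 7.5606/(1+0.106)^1 + 9.7380/(1+0.106)^2 + 12.5425/(1+0.106)^3 + 16.1548/(1+0.106)^4 + 20.8074/(1+0.106)^5 + 251.5354/(1+0.106)^5 = 199.4302

$199.43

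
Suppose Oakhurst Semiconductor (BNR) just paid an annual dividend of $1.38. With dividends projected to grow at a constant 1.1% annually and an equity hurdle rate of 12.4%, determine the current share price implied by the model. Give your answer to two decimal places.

$12.35

Gordon growth model: P₀ = D₁/(r − g). D₁ = 1.38 × (1 + 0.011) = 1.3952.
P₀ = 1.3952 / (0.124 − 0.011) = 1.3952 / 0.113 = 12.3467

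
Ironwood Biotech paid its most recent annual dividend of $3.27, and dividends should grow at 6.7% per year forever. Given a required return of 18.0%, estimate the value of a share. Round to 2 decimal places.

$30.88

Gordon growth model: P₀ = D₁/(r − g). D₁ = 3.27 × (1 + 0.067) = 3.4891.
P₀ = 3.4891 / (0.18 − 0.067) = 3.4891 / 0.113 = 30.8769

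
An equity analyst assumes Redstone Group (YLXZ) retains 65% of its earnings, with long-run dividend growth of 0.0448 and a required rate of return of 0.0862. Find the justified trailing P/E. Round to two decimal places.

8.83

Payout ratio b = 1 − 0.65 = 0.35.
Justified trailing P/E = b(1+g)/(r−g) = 0.35×(1+0.0448)/(0.0862−0.0448) = 8.8329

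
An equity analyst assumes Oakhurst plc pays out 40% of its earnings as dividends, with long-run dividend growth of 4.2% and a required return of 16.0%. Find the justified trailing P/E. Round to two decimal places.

3.53

Justified trailing P/E = b(1+g)/(r−g) = 0.40×(1+0.042)/(0.16−0.042) = 3.5322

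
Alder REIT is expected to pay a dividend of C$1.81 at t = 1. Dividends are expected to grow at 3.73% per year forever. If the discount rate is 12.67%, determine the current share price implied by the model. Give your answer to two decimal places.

Gordon growth model: P₀ = D₁/(r − g), with D₁ = 1.81 given directly.
P₀ = 1.8100 / (0.1267 − 0.0373) = 1.8100 / 0.0894 = 20.2461

C$20.25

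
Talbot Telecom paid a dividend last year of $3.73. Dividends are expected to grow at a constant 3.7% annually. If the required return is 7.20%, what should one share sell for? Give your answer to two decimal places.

Gordon growth model: P₀ = D₁/(r − g). D₁ = 3.73 × (1 + 0.037) = 3.8680.
P₀ = 3.8680 / (0.072 − 0.037) = 3.8680 / 0.035 = 110.5146

$110.51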